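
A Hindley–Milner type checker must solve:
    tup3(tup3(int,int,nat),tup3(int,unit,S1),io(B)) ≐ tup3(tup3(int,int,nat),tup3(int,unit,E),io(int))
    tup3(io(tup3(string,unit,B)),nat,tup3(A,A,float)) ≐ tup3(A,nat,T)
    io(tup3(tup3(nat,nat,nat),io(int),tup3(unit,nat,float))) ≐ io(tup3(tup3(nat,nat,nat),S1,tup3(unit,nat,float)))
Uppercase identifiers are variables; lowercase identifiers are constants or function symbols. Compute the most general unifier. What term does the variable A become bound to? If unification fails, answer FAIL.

io(tup3(string,unit,int))

Decompose tup3/3: tup3(int,int,nat) ≐ tup3(int,int,nat),  tup3(int,unit,S1) ≐ tup3(int,unit,E),  io(B) ≐ io(int).
Delete trivial equation tup3(int,int,nat) ≐ tup3(int,int,nat).
Decompose tup3/3: int ≐ int,  unit ≐ unit,  S1 ≐ E.
Delete trivial equation int ≐ int.
Delete trivial equation unit ≐ unit.
Bind S1 := E; substituting into the one remaining equation that mentions S1 gives: io(tup3(tup3(nat,nat,nat),io(int),tup3(unit,nat,float))) ≐ io(tup3(tup3(nat,nat,nat),E,tup3(unit,nat,float))).
Decompose io/1: B ≐ int.
Bind B := int; substituting into the one remaining equation that mentions B gives: tup3(io(tup3(string,unit,int)),nat,tup3(A,A,float)) ≐ tup3(A,nat,T).
Decompose tup3/3: io(tup3(string,unit,int)) ≐ A,  nat ≐ nat,  tup3(A,A,float) ≐ T.
Bind A := io(tup3(string,unit,int)); substituting into the one remaining equation that mentions A gives: tup3(io(tup3(string,unit,int)),io(tup3(string,unit,int)),float) ≐ T.
Delete trivial equation nat ≐ nat.
Bind T := tup3(io(tup3(string,unit,int)),io(tup3(string,unit,int)),float); no other remaining equation mentions T.
Decompose io/1: tup3(tup3(nat,nat,nat),io(int),tup3(unit,nat,float)) ≐ tup3(tup3(nat,nat,nat),E,tup3(unit,nat,float)).
Decompose tup3/3: tup3(nat,nat,nat) ≐ tup3(nat,nat,nat),  io(int) ≐ E,  tup3(unit,nat,float) ≐ tup3(unit,nat,float).
Delete trivial equation tup3(nat,nat,nat) ≐ tup3(nat,nat,nat).
Bind E := io(int); no other remaining equation mentions E. Substituting into the earlier binding gives S1 := io(int).
Delete trivial equation tup3(unit,nat,float) ≐ tup3(unit,nat,float).
MGU = { S1 -> io(int), B -> int, A -> io(tup3(string,unit,int)), T -> tup3(io(tup3(string,unit,int)),io(tup3(string,unit,int)),float), E -> io(int) }, so A -> io(tup3(string,unit,int)).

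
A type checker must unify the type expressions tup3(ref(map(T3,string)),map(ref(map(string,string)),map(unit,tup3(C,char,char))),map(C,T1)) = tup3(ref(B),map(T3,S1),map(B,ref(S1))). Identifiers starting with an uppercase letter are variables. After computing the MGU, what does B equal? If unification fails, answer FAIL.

map(ref(map(string,string)),string)

Decompose tup3/3: ref(map(T3,string)) = ref(B),  map(ref(map(string,string)),map(unit,tup3(C,char,char))) = map(T3,S1),  map(C,T1) = map(B,ref(S1)).
Decompose ref/1: map(T3,string) = B.
Bind B := map(T3,string); substituting into the one remaining equation that mentions B gives: map(C,T1) = map(map(T3,string),ref(S1)).
Decompose map/2: ref(map(string,string)) = T3,  map(unit,tup3(C,char,char)) = S1.
Bind T3 := ref(map(string,string)); substituting into the one remaining equation that mentions T3 gives: map(C,T1) = map(map(ref(map(string,string)),string),ref(S1)). Substituting into the earlier binding gives B := map(ref(map(string,string)),string).
Bind S1 := map(unit,tup3(C,char,char)); substituting into the remaining equation gives: map(C,T1) = map(map(ref(map(string,string)),string),ref(map(unit,tup3(C,char,char)))).
Decompose map/2: C = map(ref(map(string,string)),string),  T1 = ref(map(unit,tup3(C,char,char))).
Bind C := map(ref(map(string,string)),string); substituting into the remaining equation gives: T1 = ref(map(unit,tup3(map(ref(map(string,string)),string),char,char))). Substituting into the earlier binding gives S1 := map(unit,tup3(map(ref(map(string,string)),string),char,char)).
Bind T1 := ref(map(unit,tup3(map(ref(map(string,string)),string),char,char))).
MGU = { B := map(ref(map(string,string)),string), T3 := ref(map(string,string)), S1 := map(unit,tup3(map(ref(map(string,string)),string),char,char)), C := map(ref(map(string,string)),string), T1 := ref(map(unit,tup3(map(ref(map(string,string)),string),char,char))) }, so B := map(ref(map(string,string)),string).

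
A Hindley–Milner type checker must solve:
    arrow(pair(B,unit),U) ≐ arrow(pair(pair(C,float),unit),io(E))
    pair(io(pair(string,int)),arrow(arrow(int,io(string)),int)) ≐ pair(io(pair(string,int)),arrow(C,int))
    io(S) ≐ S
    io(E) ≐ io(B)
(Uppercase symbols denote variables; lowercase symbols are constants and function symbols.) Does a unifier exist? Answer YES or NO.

Decompose arrow/2: pair(B,unit) ≐ pair(pair(C,float),unit),  U ≐ io(E).
Decompose pair/2: B ≐ pair(C,float),  unit ≐ unit.
Bind B := pair(C,float); substituting into the one remaining equation that mentions B gives: io(E) ≐ io(pair(C,float)).
Delete trivial equation unit ≐ unit.
Bind U := io(E); no other remaining equation mentions U.
Decompose pair/2: io(pair(string,int)) ≐ io(pair(string,int)),  arrow(arrow(int,io(string)),int) ≐ arrow(C,int).
Delete trivial equation io(pair(string,int)) ≐ io(pair(string,int)).
Decompose arrow/2: arrow(int,io(string)) ≐ C,  int ≐ int.
Bind C := arrow(int,io(string)); substituting into the one remaining equation that mentions C gives: io(E) ≐ io(pair(arrow(int,io(string)),float)). Substituting into the earlier binding gives B := pair(arrow(int,io(string)),float).
Delete trivial equation int ≐ int.
Occurs check fails: S occurs in io(S); the equation S ≐ io(S) has no finite solution.

NO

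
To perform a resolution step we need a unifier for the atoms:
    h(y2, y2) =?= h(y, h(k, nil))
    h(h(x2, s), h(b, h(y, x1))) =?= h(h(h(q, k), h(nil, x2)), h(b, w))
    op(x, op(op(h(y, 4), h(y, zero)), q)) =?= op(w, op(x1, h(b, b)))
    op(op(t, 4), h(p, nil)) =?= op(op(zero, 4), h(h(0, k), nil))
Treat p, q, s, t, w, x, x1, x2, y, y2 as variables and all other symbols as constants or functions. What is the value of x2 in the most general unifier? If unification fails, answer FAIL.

Decompose h/2: y2 =?= y,  y2 =?= h(k, nil).
Bind y2 := y; substituting into the one remaining equation that mentions y2 gives: y =?= h(k, nil).
Bind y := h(k, nil); substituting into the 2 remaining equations that mention y gives: h(h(x2, s), h(b, h(h(k, nil), x1))) =?= h(h(h(q, k), h(nil, x2)), h(b, w)),  op(x, op(op(h(h(k, nil), 4), h(h(k, nil), zero)), q)) =?= op(w, op(x1, h(b, b))). Substituting into the earlier binding gives y2 := h(k, nil).
Decompose h/2: h(x2, s) =?= h(h(q, k), h(nil, x2)),  h(b, h(h(k, nil), x1)) =?= h(b, w).
Decompose h/2: x2 =?= h(q, k),  s =?= h(nil, x2).
Bind x2 := h(q, k); substituting into the one remaining equation that mentions x2 gives: s =?= h(nil, h(q, k)).
Bind s := h(nil, h(q, k)); no other remaining equation mentions s.
Decompose h/2: b =?= b,  h(h(k, nil), x1) =?= w.
Delete trivial equation b =?= b.
Bind w := h(h(k, nil), x1); substituting into the one remaining equation that mentions w gives: op(x, op(op(h(h(k, nil), 4), h(h(k, nil), zero)), q)) =?= op(h(h(k, nil), x1), op(x1, h(b, b))).
Decompose op/2: x =?= h(h(k, nil), x1),  op(op(h(h(k, nil), 4), h(h(k, nil), zero)), q) =?= op(x1, h(b, b)).
Bind x := h(h(k, nil), x1); no other remaining equation mentions x.
Decompose op/2: op(h(h(k, nil), 4), h(h(k, nil), zero)) =?= x1,  q =?= h(b, b).
Bind x1 := op(h(h(k, nil), 4), h(h(k, nil), zero)); no other remaining equation mentions x1. Substituting into the earlier bindings gives w := h(h(k, nil), op(h(h(k, nil), 4), h(h(k, nil), zero))), x := h(h(k, nil), op(h(h(k, nil), 4), h(h(k, nil), zero))).
Bind q := h(b, b); no other remaining equation mentions q. Substituting into the earlier bindings gives x2 := h(h(b, b), k), s := h(nil, h(h(b, b), k)).
Decompose op/2: op(t, 4) =?= op(zero, 4),  h(p, nil) =?= h(h(0, k), nil).
Decompose op/2: t =?= zero,  4 =?= 4.
Bind t := zero; no other remaining equation mentions t.
Delete trivial equation 4 =?= 4.
Decompose h/2: p =?= h(0, k),  nil =?= nil.
Bind p := h(0, k); no other remaining equation mentions p.
Delete trivial equation nil =?= nil.
MGU = { y2 ↦ h(k, nil), y ↦ h(k, nil), x2 ↦ h(h(b, b), k), s ↦ h(nil, h(h(b, b), k)), w ↦ h(h(k, nil), op(h(h(k, nil), 4), h(h(k, nil), zero))), x ↦ h(h(k, nil), op(h(h(k, nil), 4), h(h(k, nil), zero))), x1 ↦ op(h(h(k, nil), 4), h(h(k, nil), zero)), q ↦ h(b, b), t ↦ zero, p ↦ h(0, k) }, so x2 ↦ h(h(b, b), k).

h(h(b, b), k)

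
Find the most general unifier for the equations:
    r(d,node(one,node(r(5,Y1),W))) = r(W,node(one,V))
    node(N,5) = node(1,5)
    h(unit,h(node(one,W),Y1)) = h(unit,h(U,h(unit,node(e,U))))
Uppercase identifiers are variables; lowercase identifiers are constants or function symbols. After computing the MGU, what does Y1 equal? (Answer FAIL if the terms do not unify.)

h(unit,node(e,node(one,d)))

Decompose r/2: d = W,  node(one,node(r(5,Y1),W)) = node(one,V).
Bind W := d; substituting into the 2 remaining equations that mention W gives: node(one,node(r(5,Y1),d)) = node(one,V),  h(unit,h(node(one,d),Y1)) = h(unit,h(U,h(unit,node(e,U)))).
Decompose node/2: one = one,  node(r(5,Y1),d) = V.
Delete trivial equation one = one.
Bind V := node(r(5,Y1),d); no other remaining equation mentions V.
Decompose node/2: N = 1,  5 = 5.
Bind N := 1; no other remaining equation mentions N.
Delete trivial equation 5 = 5.
Decompose h/2: unit = unit,  h(node(one,d),Y1) = h(U,h(unit,node(e,U))).
Delete trivial equation unit = unit.
Decompose h/2: node(one,d) = U,  Y1 = h(unit,node(e,U)).
Bind U := node(one,d); substituting into the remaining equation gives: Y1 = h(unit,node(e,node(one,d))).
Bind Y1 := h(unit,node(e,node(one,d))). Substituting into the earlier binding gives V := node(r(5,h(unit,node(e,node(one,d)))),d).
MGU = { W ↦ d, V ↦ node(r(5,h(unit,node(e,node(one,d)))),d), N ↦ 1, U ↦ node(one,d), Y1 ↦ h(unit,node(e,node(one,d))) }, so Y1 ↦ h(unit,node(e,node(one,d))).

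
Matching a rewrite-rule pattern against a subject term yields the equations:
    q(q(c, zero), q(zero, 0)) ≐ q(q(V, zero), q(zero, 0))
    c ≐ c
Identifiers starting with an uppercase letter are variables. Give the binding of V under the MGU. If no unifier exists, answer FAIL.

Decompose q/2: q(c, zero) ≐ q(V, zero),  q(zero, 0) ≐ q(zero, 0).
Decompose q/2: c ≐ V,  zero ≐ zero.
Bind V := c; no other remaining equation mentions V.
Delete trivial equation zero ≐ zero.
Delete trivial equation q(zero, 0) ≐ q(zero, 0).
Delete trivial equation c ≐ c.
MGU = { V ↦ c }, so V ↦ c.

c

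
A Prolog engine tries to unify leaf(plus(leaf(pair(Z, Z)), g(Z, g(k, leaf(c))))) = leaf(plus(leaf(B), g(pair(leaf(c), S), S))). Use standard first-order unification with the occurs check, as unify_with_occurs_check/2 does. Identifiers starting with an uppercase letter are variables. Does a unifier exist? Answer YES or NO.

YES

Decompose leaf/1: plus(leaf(pair(Z, Z)), g(Z, g(k, leaf(c)))) = plus(leaf(B), g(pair(leaf(c), S), S)).
Decompose plus/2: leaf(pair(Z, Z)) = leaf(B),  g(Z, g(k, leaf(c))) = g(pair(leaf(c), S), S).
Decompose leaf/1: pair(Z, Z) = B.
Bind B := pair(Z, Z); no other remaining equation mentions B.
Decompose g/2: Z = pair(leaf(c), S),  g(k, leaf(c)) = S.
Bind Z := pair(leaf(c), S); no other remaining equation mentions Z. Substituting into the earlier binding gives B := pair(pair(leaf(c), S), pair(leaf(c), S)).
Bind S := g(k, leaf(c)). Substituting into the earlier bindings gives B := pair(pair(leaf(c), g(k, leaf(c))), pair(leaf(c), g(k, leaf(c)))), Z := pair(leaf(c), g(k, leaf(c))).
No equations remain and no clash or occurs-check failure arose, so a unifier exists.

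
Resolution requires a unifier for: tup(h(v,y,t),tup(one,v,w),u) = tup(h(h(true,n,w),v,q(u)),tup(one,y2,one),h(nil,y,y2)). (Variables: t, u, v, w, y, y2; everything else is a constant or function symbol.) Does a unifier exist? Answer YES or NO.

YES

Decompose tup/3: h(v,y,t) = h(h(true,n,w),v,q(u)),  tup(one,v,w) = tup(one,y2,one),  u = h(nil,y,y2).
Decompose h/3: v = h(true,n,w),  y = v,  t = q(u).
Bind v := h(true,n,w); substituting into the 2 remaining equations that mention v gives: y = h(true,n,w),  tup(one,h(true,n,w),w) = tup(one,y2,one).
Bind y := h(true,n,w); substituting into the one remaining equation that mentions y gives: u = h(nil,h(true,n,w),y2).
Bind t := q(u); no other remaining equation mentions t.
Decompose tup/3: one = one,  h(true,n,w) = y2,  w = one.
Delete trivial equation one = one.
Bind y2 := h(true,n,w); substituting into the one remaining equation that mentions y2 gives: u = h(nil,h(true,n,w),h(true,n,w)).
Bind w := one; substituting into the remaining equation gives: u = h(nil,h(true,n,one),h(true,n,one)). Substituting into the earlier bindings gives v := h(true,n,one), y := h(true,n,one), y2 := h(true,n,one).
Bind u := h(nil,h(true,n,one),h(true,n,one)). Substituting into the earlier binding gives t := q(h(nil,h(true,n,one),h(true,n,one))).
No equations remain and no clash or occurs-check failure arose, so a unifier exists.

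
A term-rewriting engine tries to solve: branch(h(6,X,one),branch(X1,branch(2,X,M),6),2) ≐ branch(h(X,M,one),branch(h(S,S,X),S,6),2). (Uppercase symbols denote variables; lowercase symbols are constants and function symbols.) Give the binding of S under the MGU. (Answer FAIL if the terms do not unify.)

Decompose branch/3: h(6,X,one) ≐ h(X,M,one),  branch(X1,branch(2,X,M),6) ≐ branch(h(S,S,X),S,6),  2 ≐ 2.
Decompose h/3: 6 ≐ X,  X ≐ M,  one ≐ one.
Bind X := 6; substituting into the 2 remaining equations that mention X gives: 6 ≐ M,  branch(X1,branch(2,6,M),6) ≐ branch(h(S,S,6),S,6).
Bind M := 6; substituting into the one remaining equation that mentions M gives: branch(X1,branch(2,6,6),6) ≐ branch(h(S,S,6),S,6).
Delete trivial equation one ≐ one.
Decompose branch/3: X1 ≐ h(S,S,6),  branch(2,6,6) ≐ S,  6 ≐ 6.
Bind X1 := h(S,S,6); no other remaining equation mentions X1.
Bind S := branch(2,6,6); no other remaining equation mentions S. Substituting into the earlier binding gives X1 := h(branch(2,6,6),branch(2,6,6),6).
Delete trivial equation 6 ≐ 6.
Delete trivial equation 2 ≐ 2.
MGU = { X := 6, M := 6, X1 := h(branch(2,6,6),branch(2,6,6),6), S := branch(2,6,6) }, so S := branch(2,6,6).

branch(2,6,6)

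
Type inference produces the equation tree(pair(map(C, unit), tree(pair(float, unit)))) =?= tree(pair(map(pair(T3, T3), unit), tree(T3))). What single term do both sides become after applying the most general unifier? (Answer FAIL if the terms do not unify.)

Decompose tree/1: pair(map(C, unit), tree(pair(float, unit))) =?= pair(map(pair(T3, T3), unit), tree(T3)).
Decompose pair/2: map(C, unit) =?= map(pair(T3, T3), unit),  tree(pair(float, unit)) =?= tree(T3).
Decompose map/2: C =?= pair(T3, T3),  unit =?= unit.
Bind C := pair(T3, T3); no other remaining equation mentions C.
Delete trivial equation unit =?= unit.
Decompose tree/1: pair(float, unit) =?= T3.
Bind T3 := pair(float, unit). Substituting into the earlier binding gives C := pair(pair(float, unit), pair(float, unit)).
Applying the MGU to either side gives tree(pair(map(pair(pair(float, unit), pair(float, unit)), unit), tree(pair(float, unit)))).

tree(pair(map(pair(pair(float, unit), pair(float, unit)), unit), tree(pair(float, unit))))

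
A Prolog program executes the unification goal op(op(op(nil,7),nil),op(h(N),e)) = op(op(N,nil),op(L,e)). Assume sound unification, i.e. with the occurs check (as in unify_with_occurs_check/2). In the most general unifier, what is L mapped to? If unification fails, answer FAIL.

Decompose op/2: op(op(nil,7),nil) = op(N,nil),  op(h(N),e) = op(L,e).
Decompose op/2: op(nil,7) = N,  nil = nil.
Bind N := op(nil,7); substituting into the one remaining equation that mentions N gives: op(h(op(nil,7)),e) = op(L,e).
Delete trivial equation nil = nil.
Decompose op/2: h(op(nil,7)) = L,  e = e.
Bind L := h(op(nil,7)); no other remaining equation mentions L.
Delete trivial equation e = e.
MGU = { N ↦ op(nil,7), L ↦ h(op(nil,7)) }, so L ↦ h(op(nil,7)).

h(op(nil,7))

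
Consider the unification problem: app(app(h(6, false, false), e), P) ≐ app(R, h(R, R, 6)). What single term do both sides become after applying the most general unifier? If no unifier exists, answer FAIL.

app(app(h(6, false, false), e), h(app(h(6, false, false), e), app(h(6, false, false), e), 6))

Decompose app/2: app(h(6, false, false), e) ≐ R,  P ≐ h(R, R, 6).
Bind R := app(h(6, false, false), e); substituting into the remaining equation gives: P ≐ h(app(h(6, false, false), e), app(h(6, false, false), e), 6).
Bind P := h(app(h(6, false, false), e), app(h(6, false, false), e), 6).
Applying the MGU to either side gives app(app(h(6, false, false), e), h(app(h(6, false, false), e), app(h(6, false, false), e), 6)).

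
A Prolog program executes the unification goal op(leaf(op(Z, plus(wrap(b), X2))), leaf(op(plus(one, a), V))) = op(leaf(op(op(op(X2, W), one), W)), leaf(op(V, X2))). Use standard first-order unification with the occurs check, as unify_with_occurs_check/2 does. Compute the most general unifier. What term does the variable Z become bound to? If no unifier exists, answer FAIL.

op(op(plus(one, a), plus(wrap(b), plus(one, a))), one)

Decompose op/2: leaf(op(Z, plus(wrap(b), X2))) = leaf(op(op(op(X2, W), one), W)),  leaf(op(plus(one, a), V)) = leaf(op(V, X2)).
Decompose leaf/1: op(Z, plus(wrap(b), X2)) = op(op(op(X2, W), one), W).
Decompose op/2: Z = op(op(X2, W), one),  plus(wrap(b), X2) = W.
Bind Z := op(op(X2, W), one); no other remaining equation mentions Z.
Bind W := plus(wrap(b), X2); no other remaining equation mentions W. Substituting into the earlier binding gives Z := op(op(X2, plus(wrap(b), X2)), one).
Decompose leaf/1: op(plus(one, a), V) = op(V, X2).
Decompose op/2: plus(one, a) = V,  V = X2.
Bind V := plus(one, a); substituting into the remaining equation gives: plus(one, a) = X2.
Bind X2 := plus(one, a). Substituting into the earlier bindings gives Z := op(op(plus(one, a), plus(wrap(b), plus(one, a))), one), W := plus(wrap(b), plus(one, a)).
MGU = { Z = op(op(plus(one, a), plus(wrap(b), plus(one, a))), one), W = plus(wrap(b), plus(one, a)), V = plus(one, a), X2 = plus(one, a) }, so Z = op(op(plus(one, a), plus(wrap(b), plus(one, a))), one).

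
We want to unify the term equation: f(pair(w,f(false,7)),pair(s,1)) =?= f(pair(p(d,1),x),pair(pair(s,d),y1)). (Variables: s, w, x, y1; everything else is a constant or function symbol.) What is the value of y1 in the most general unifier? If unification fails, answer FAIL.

Decompose f/2: pair(w,f(false,7)) =?= pair(p(d,1),x),  pair(s,1) =?= pair(pair(s,d),y1).
Decompose pair/2: w =?= p(d,1),  f(false,7) =?= x.
Bind w := p(d,1); no other remaining equation mentions w.
Bind x := f(false,7); no other remaining equation mentions x.
Decompose pair/2: s =?= pair(s,d),  1 =?= y1.
Occurs check fails: s occurs in pair(s,d); the equation s =?= pair(s,d) has no finite solution.

FAIL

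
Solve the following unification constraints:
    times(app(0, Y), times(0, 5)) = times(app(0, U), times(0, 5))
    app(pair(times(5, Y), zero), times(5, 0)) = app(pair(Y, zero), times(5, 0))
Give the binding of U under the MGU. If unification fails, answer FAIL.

Decompose times/2: app(0, Y) = app(0, U),  times(0, 5) = times(0, 5).
Decompose app/2: 0 = 0,  Y = U.
Delete trivial equation 0 = 0.
Bind Y := U; substituting into the one remaining equation that mentions Y gives: app(pair(times(5, U), zero), times(5, 0)) = app(pair(U, zero), times(5, 0)).
Delete trivial equation times(0, 5) = times(0, 5).
Decompose app/2: pair(times(5, U), zero) = pair(U, zero),  times(5, 0) = times(5, 0).
Decompose pair/2: times(5, U) = U,  zero = zero.
Occurs check fails: U occurs in times(5, U); the equation U = times(5, U) has no finite solution.

FAIL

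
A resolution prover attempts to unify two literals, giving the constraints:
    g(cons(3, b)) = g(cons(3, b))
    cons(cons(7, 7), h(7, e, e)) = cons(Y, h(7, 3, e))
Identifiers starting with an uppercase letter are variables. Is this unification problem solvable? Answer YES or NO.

Delete trivial equation g(cons(3, b)) = g(cons(3, b)).
Decompose cons/2: cons(7, 7) = Y,  h(7, e, e) = h(7, 3, e).
Bind Y := cons(7, 7); no other remaining equation mentions Y.
Decompose h/3: 7 = 7,  e = 3,  e = e.
Delete trivial equation 7 = 7.
Clash: constants e and 3 differ; no unifier exists.

NO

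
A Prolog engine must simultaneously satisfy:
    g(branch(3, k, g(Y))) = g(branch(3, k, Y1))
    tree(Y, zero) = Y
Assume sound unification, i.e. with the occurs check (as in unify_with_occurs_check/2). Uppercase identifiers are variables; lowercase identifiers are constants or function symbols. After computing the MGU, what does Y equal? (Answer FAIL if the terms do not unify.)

Decompose g/1: branch(3, k, g(Y)) = branch(3, k, Y1).
Decompose branch/3: 3 = 3,  k = k,  g(Y) = Y1.
Delete trivial equation 3 = 3.
Delete trivial equation k = k.
Bind Y1 := g(Y); no other remaining equation mentions Y1.
Occurs check fails: Y occurs in tree(Y, zero); the equation Y = tree(Y, zero) has no finite solution.

FAIL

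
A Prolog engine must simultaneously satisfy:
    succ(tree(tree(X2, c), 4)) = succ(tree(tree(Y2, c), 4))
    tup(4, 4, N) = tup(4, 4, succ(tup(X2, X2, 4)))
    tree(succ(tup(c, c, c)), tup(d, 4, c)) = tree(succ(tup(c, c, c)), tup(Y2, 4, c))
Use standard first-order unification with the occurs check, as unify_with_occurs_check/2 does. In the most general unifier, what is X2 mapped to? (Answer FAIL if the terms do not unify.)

Decompose succ/1: tree(tree(X2, c), 4) = tree(tree(Y2, c), 4).
Decompose tree/2: tree(X2, c) = tree(Y2, c),  4 = 4.
Decompose tree/2: X2 = Y2,  c = c.
Bind X2 := Y2; substituting into the one remaining equation that mentions X2 gives: tup(4, 4, N) = tup(4, 4, succ(tup(Y2, Y2, 4))).
Delete trivial equation c = c.
Delete trivial equation 4 = 4.
Decompose tup/3: 4 = 4,  4 = 4,  N = succ(tup(Y2, Y2, 4)).
Delete trivial equation 4 = 4.
Delete trivial equation 4 = 4.
Bind N := succ(tup(Y2, Y2, 4)); no other remaining equation mentions N.
Decompose tree/2: succ(tup(c, c, c)) = succ(tup(c, c, c)),  tup(d, 4, c) = tup(Y2, 4, c).
Delete trivial equation succ(tup(c, c, c)) = succ(tup(c, c, c)).
Decompose tup/3: d = Y2,  4 = 4,  c = c.
Bind Y2 := d; no other remaining equation mentions Y2. Substituting into the earlier bindings gives X2 := d, N := succ(tup(d, d, 4)).
Delete trivial equation 4 = 4.
Delete trivial equation c = c.
MGU = { X2 = d, N = succ(tup(d, d, 4)), Y2 = d }, so X2 = d.

d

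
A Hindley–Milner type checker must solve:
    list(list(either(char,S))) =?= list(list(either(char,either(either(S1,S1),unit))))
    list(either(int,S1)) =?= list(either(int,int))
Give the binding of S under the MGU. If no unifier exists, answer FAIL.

either(either(int,int),unit)

Decompose list/1: list(either(char,S)) =?= list(either(char,either(either(S1,S1),unit))).
Decompose list/1: either(char,S) =?= either(char,either(either(S1,S1),unit)).
Decompose either/2: char =?= char,  S =?= either(either(S1,S1),unit).
Delete trivial equation char =?= char.
Bind S := either(either(S1,S1),unit); no other remaining equation mentions S.
Decompose list/1: either(int,S1) =?= either(int,int).
Decompose either/2: int =?= int,  S1 =?= int.
Delete trivial equation int =?= int.
Bind S1 := int. Substituting into the earlier binding gives S := either(either(int,int),unit).
MGU = { S := either(either(int,int),unit), S1 := int }, so S := either(either(int,int),unit).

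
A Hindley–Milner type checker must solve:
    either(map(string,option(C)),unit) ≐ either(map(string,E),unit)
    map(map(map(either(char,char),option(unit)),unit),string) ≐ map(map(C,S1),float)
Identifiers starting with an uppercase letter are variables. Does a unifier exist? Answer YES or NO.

Decompose either/2: map(string,option(C)) ≐ map(string,E),  unit ≐ unit.
Decompose map/2: string ≐ string,  option(C) ≐ E.
Delete trivial equation string ≐ string.
Bind E := option(C); no other remaining equation mentions E.
Delete trivial equation unit ≐ unit.
Decompose map/2: map(map(either(char,char),option(unit)),unit) ≐ map(C,S1),  string ≐ float.
Decompose map/2: map(either(char,char),option(unit)) ≐ C,  unit ≐ S1.
Bind C := map(either(char,char),option(unit)); no other remaining equation mentions C. Substituting into the earlier binding gives E := option(map(either(char,char),option(unit))).
Bind S1 := unit; no other remaining equation mentions S1.
Clash: constants string and float differ; no unifier exists.

NO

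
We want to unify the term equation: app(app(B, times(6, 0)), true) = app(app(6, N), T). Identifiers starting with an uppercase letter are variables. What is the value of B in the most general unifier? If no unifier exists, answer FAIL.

6

Decompose app/2: app(B, times(6, 0)) = app(6, N),  true = T.
Decompose app/2: B = 6,  times(6, 0) = N.
Bind B := 6; no other remaining equation mentions B.
Bind N := times(6, 0); no other remaining equation mentions N.
Bind T := true.
MGU = { B := 6, N := times(6, 0), T := true }, so B := 6.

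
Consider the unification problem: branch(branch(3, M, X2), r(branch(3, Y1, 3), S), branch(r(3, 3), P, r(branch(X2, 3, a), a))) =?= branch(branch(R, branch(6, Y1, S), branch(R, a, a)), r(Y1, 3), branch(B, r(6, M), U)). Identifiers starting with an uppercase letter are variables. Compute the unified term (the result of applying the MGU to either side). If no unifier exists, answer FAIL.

FAIL

Decompose branch/3: branch(3, M, X2) =?= branch(R, branch(6, Y1, S), branch(R, a, a)),  r(branch(3, Y1, 3), S) =?= r(Y1, 3),  branch(r(3, 3), P, r(branch(X2, 3, a), a)) =?= branch(B, r(6, M), U).
Decompose branch/3: 3 =?= R,  M =?= branch(6, Y1, S),  X2 =?= branch(R, a, a).
Bind R := 3; substituting into the one remaining equation that mentions R gives: X2 =?= branch(3, a, a).
Bind M := branch(6, Y1, S); substituting into the one remaining equation that mentions M gives: branch(r(3, 3), P, r(branch(X2, 3, a), a)) =?= branch(B, r(6, branch(6, Y1, S)), U).
Bind X2 := branch(3, a, a); substituting into the one remaining equation that mentions X2 gives: branch(r(3, 3), P, r(branch(branch(3, a, a), 3, a), a)) =?= branch(B, r(6, branch(6, Y1, S)), U).
Decompose r/2: branch(3, Y1, 3) =?= Y1,  S =?= 3.
Occurs check fails: Y1 occurs in branch(3, Y1, 3); the equation Y1 =?= branch(3, Y1, 3) has no finite solution.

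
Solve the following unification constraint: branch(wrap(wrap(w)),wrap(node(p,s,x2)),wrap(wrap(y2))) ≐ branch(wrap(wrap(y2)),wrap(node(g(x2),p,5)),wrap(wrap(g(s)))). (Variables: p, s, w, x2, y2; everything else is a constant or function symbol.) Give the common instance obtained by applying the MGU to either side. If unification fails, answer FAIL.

Decompose branch/3: wrap(wrap(w)) ≐ wrap(wrap(y2)),  wrap(node(p,s,x2)) ≐ wrap(node(g(x2),p,5)),  wrap(wrap(y2)) ≐ wrap(wrap(g(s))).
Decompose wrap/1: wrap(w) ≐ wrap(y2).
Decompose wrap/1: w ≐ y2.
Bind w := y2; no other remaining equation mentions w.
Decompose wrap/1: node(p,s,x2) ≐ node(g(x2),p,5).
Decompose node/3: p ≐ g(x2),  s ≐ p,  x2 ≐ 5.
Bind p := g(x2); substituting into the one remaining equation that mentions p gives: s ≐ g(x2).
Bind s := g(x2); substituting into the one remaining equation that mentions s gives: wrap(wrap(y2)) ≐ wrap(wrap(g(g(x2)))).
Bind x2 := 5; substituting into the remaining equation gives: wrap(wrap(y2)) ≐ wrap(wrap(g(g(5)))). Substituting into the earlier bindings gives p := g(5), s := g(5).
Decompose wrap/1: wrap(y2) ≐ wrap(g(g(5))).
Decompose wrap/1: y2 ≐ g(g(5)).
Bind y2 := g(g(5)). Substituting into the earlier binding gives w := g(g(5)).
Applying the MGU to either side gives branch(wrap(wrap(g(g(5)))),wrap(node(g(5),g(5),5)),wrap(wrap(g(g(5))))).

branch(wrap(wrap(g(g(5)))),wrap(node(g(5),g(5),5)),wrap(wrap(g(g(5)))))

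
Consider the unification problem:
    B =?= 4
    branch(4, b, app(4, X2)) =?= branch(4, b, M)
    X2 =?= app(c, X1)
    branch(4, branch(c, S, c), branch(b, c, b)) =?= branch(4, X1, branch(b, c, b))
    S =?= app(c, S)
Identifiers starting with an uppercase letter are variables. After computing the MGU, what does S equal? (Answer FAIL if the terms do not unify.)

Bind B := 4; no other remaining equation mentions B.
Decompose branch/3: 4 =?= 4,  b =?= b,  app(4, X2) =?= M.
Delete trivial equation 4 =?= 4.
Delete trivial equation b =?= b.
Bind M := app(4, X2); no other remaining equation mentions M.
Bind X2 := app(c, X1); no other remaining equation mentions X2. Substituting into the earlier binding gives M := app(4, app(c, X1)).
Decompose branch/3: 4 =?= 4,  branch(c, S, c) =?= X1,  branch(b, c, b) =?= branch(b, c, b).
Delete trivial equation 4 =?= 4.
Bind X1 := branch(c, S, c); no other remaining equation mentions X1. Substituting into the earlier bindings gives M := app(4, app(c, branch(c, S, c))), X2 := app(c, branch(c, S, c)).
Delete trivial equation branch(b, c, b) =?= branch(b, c, b).
Occurs check fails: S occurs in app(c, S); the equation S =?= app(c, S) has no finite solution.

FAIL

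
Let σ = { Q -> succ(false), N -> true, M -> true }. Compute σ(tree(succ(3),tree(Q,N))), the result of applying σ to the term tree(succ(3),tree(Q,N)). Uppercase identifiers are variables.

tree(succ(3),tree(succ(false),true))

Replace each occurrence of Q with succ(false).
Replace each occurrence of N with true.
Result: tree(succ(3),tree(succ(false),true)).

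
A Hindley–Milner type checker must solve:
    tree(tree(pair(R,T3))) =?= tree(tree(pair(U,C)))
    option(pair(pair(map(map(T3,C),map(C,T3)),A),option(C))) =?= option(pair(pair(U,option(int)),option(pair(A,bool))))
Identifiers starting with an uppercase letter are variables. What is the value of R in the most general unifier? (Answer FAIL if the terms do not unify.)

map(map(pair(option(int),bool),pair(option(int),bool)),map(pair(option(int),bool),pair(option(int),bool)))

Decompose tree/1: tree(pair(R,T3)) =?= tree(pair(U,C)).
Decompose tree/1: pair(R,T3) =?= pair(U,C).
Decompose pair/2: R =?= U,  T3 =?= C.
Bind R := U; no other remaining equation mentions R.
Bind T3 := C; substituting into the remaining equation gives: option(pair(pair(map(map(C,C),map(C,C)),A),option(C))) =?= option(pair(pair(U,option(int)),option(pair(A,bool)))).
Decompose option/1: pair(pair(map(map(C,C),map(C,C)),A),option(C)) =?= pair(pair(U,option(int)),option(pair(A,bool))).
Decompose pair/2: pair(map(map(C,C),map(C,C)),A) =?= pair(U,option(int)),  option(C) =?= option(pair(A,bool)).
Decompose pair/2: map(map(C,C),map(C,C)) =?= U,  A =?= option(int).
Bind U := map(map(C,C),map(C,C)); no other remaining equation mentions U. Substituting into the earlier binding gives R := map(map(C,C),map(C,C)).
Bind A := option(int); substituting into the remaining equation gives: option(C) =?= option(pair(option(int),bool)).
Decompose option/1: C =?= pair(option(int),bool).
Bind C := pair(option(int),bool). Substituting into the earlier bindings gives R := map(map(pair(option(int),bool),pair(option(int),bool)),map(pair(option(int),bool),pair(option(int),bool))), T3 := pair(option(int),bool), U := map(map(pair(option(int),bool),pair(option(int),bool)),map(pair(option(int),bool),pair(option(int),bool))).
MGU = { R := map(map(pair(option(int),bool),pair(option(int),bool)),map(pair(option(int),bool),pair(option(int),bool))), T3 := pair(option(int),bool), U := map(map(pair(option(int),bool),pair(option(int),bool)),map(pair(option(int),bool),pair(option(int),bool))), A := option(int), C := pair(option(int),bool) }, so R := map(map(pair(option(int),bool),pair(option(int),bool)),map(pair(option(int),bool),pair(option(int),bool))).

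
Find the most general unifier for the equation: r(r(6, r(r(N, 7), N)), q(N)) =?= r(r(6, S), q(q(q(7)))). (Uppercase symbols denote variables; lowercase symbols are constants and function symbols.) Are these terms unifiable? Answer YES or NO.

Decompose r/2: r(6, r(r(N, 7), N)) =?= r(6, S),  q(N) =?= q(q(q(7))).
Decompose r/2: 6 =?= 6,  r(r(N, 7), N) =?= S.
Delete trivial equation 6 =?= 6.
Bind S := r(r(N, 7), N); no other remaining equation mentions S.
Decompose q/1: N =?= q(q(7)).
Bind N := q(q(7)). Substituting into the earlier binding gives S := r(r(q(q(7)), 7), q(q(7))).
No equations remain and no clash or occurs-check failure arose, so a unifier exists.

YES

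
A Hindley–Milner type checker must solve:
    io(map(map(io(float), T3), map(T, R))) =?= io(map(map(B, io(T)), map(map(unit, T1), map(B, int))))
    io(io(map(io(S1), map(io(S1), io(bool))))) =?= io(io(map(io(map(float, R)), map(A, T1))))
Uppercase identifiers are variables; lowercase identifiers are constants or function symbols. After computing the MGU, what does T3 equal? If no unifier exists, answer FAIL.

io(map(unit, io(bool)))

Decompose io/1: map(map(io(float), T3), map(T, R)) =?= map(map(B, io(T)), map(map(unit, T1), map(B, int))).
Decompose map/2: map(io(float), T3) =?= map(B, io(T)),  map(T, R) =?= map(map(unit, T1), map(B, int)).
Decompose map/2: io(float) =?= B,  T3 =?= io(T).
Bind B := io(float); substituting into the one remaining equation that mentions B gives: map(T, R) =?= map(map(unit, T1), map(io(float), int)).
Bind T3 := io(T); no other remaining equation mentions T3.
Decompose map/2: T =?= map(unit, T1),  R =?= map(io(float), int).
Bind T := map(unit, T1); no other remaining equation mentions T. Substituting into the earlier binding gives T3 := io(map(unit, T1)).
Bind R := map(io(float), int); substituting into the remaining equation gives: io(io(map(io(S1), map(io(S1), io(bool))))) =?= io(io(map(io(map(float, map(io(float), int))), map(A, T1)))).
Decompose io/1: io(map(io(S1), map(io(S1), io(bool)))) =?= io(map(io(map(float, map(io(float), int))), map(A, T1))).
Decompose io/1: map(io(S1), map(io(S1), io(bool))) =?= map(io(map(float, map(io(float), int))), map(A, T1)).
Decompose map/2: io(S1) =?= io(map(float, map(io(float), int))),  map(io(S1), io(bool)) =?= map(A, T1).
Decompose io/1: S1 =?= map(float, map(io(float), int)).
Bind S1 := map(float, map(io(float), int)); substituting into the remaining equation gives: map(io(map(float, map(io(float), int))), io(bool)) =?= map(A, T1).
Decompose map/2: io(map(float, map(io(float), int))) =?= A,  io(bool) =?= T1.
Bind A := io(map(float, map(io(float), int))); no other remaining equation mentions A.
Bind T1 := io(bool). Substituting into the earlier bindings gives T3 := io(map(unit, io(bool))), T := map(unit, io(bool)).
MGU = { B ↦ io(float), T3 ↦ io(map(unit, io(bool))), T ↦ map(unit, io(bool)), R ↦ map(io(float), int), S1 ↦ map(float, map(io(float), int)), A ↦ io(map(float, map(io(float), int))), T1 ↦ io(bool) }, so T3 ↦ io(map(unit, io(bool))).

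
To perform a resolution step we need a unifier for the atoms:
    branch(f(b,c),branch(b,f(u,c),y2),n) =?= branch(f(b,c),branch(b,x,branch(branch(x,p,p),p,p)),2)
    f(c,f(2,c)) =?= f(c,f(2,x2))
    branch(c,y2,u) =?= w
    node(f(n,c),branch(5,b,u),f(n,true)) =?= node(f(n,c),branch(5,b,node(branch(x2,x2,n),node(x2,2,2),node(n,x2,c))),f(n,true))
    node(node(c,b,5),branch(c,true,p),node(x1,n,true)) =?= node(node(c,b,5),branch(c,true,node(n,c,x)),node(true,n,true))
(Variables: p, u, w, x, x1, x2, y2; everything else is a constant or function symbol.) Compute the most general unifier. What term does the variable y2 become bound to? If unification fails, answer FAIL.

Decompose branch/3: f(b,c) =?= f(b,c),  branch(b,f(u,c),y2) =?= branch(b,x,branch(branch(x,p,p),p,p)),  n =?= 2.
Delete trivial equation f(b,c) =?= f(b,c).
Decompose branch/3: b =?= b,  f(u,c) =?= x,  y2 =?= branch(branch(x,p,p),p,p).
Delete trivial equation b =?= b.
Bind x := f(u,c); substituting into the 2 remaining equations that mention x gives: y2 =?= branch(branch(f(u,c),p,p),p,p),  node(node(c,b,5),branch(c,true,p),node(x1,n,true)) =?= node(node(c,b,5),branch(c,true,node(n,c,f(u,c))),node(true,n,true)).
Bind y2 := branch(branch(f(u,c),p,p),p,p); substituting into the one remaining equation that mentions y2 gives: branch(c,branch(branch(f(u,c),p,p),p,p),u) =?= w.
Clash: constants n and 2 differ; no unifier exists.

FAIL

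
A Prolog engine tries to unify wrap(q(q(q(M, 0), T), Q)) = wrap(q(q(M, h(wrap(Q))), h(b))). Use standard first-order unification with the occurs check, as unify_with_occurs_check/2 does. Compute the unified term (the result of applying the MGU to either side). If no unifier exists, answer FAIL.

FAIL

Decompose wrap/1: q(q(q(M, 0), T), Q) = q(q(M, h(wrap(Q))), h(b)).
Decompose q/2: q(q(M, 0), T) = q(M, h(wrap(Q))),  Q = h(b).
Decompose q/2: q(M, 0) = M,  T = h(wrap(Q)).
Occurs check fails: M occurs in q(M, 0); the equation M = q(M, 0) has no finite solution.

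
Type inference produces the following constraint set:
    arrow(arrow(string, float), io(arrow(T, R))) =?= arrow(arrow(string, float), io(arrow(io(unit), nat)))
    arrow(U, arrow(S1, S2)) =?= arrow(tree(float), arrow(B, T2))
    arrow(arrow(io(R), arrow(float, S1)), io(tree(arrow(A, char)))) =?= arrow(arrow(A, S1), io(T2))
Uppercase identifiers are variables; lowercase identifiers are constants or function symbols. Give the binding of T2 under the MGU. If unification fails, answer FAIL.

Decompose arrow/2: arrow(string, float) =?= arrow(string, float),  io(arrow(T, R)) =?= io(arrow(io(unit), nat)).
Delete trivial equation arrow(string, float) =?= arrow(string, float).
Decompose io/1: arrow(T, R) =?= arrow(io(unit), nat).
Decompose arrow/2: T =?= io(unit),  R =?= nat.
Bind T := io(unit); no other remaining equation mentions T.
Bind R := nat; substituting into the one remaining equation that mentions R gives: arrow(arrow(io(nat), arrow(float, S1)), io(tree(arrow(A, char)))) =?= arrow(arrow(A, S1), io(T2)).
Decompose arrow/2: U =?= tree(float),  arrow(S1, S2) =?= arrow(B, T2).
Bind U := tree(float); no other remaining equation mentions U.
Decompose arrow/2: S1 =?= B,  S2 =?= T2.
Bind S1 := B; substituting into the one remaining equation that mentions S1 gives: arrow(arrow(io(nat), arrow(float, B)), io(tree(arrow(A, char)))) =?= arrow(arrow(A, B), io(T2)).
Bind S2 := T2; no other remaining equation mentions S2.
Decompose arrow/2: arrow(io(nat), arrow(float, B)) =?= arrow(A, B),  io(tree(arrow(A, char))) =?= io(T2).
Decompose arrow/2: io(nat) =?= A,  arrow(float, B) =?= B.
Bind A := io(nat); substituting into the one remaining equation that mentions A gives: io(tree(arrow(io(nat), char))) =?= io(T2).
Occurs check fails: B occurs in arrow(float, B); the equation B =?= arrow(float, B) has no finite solution.

FAIL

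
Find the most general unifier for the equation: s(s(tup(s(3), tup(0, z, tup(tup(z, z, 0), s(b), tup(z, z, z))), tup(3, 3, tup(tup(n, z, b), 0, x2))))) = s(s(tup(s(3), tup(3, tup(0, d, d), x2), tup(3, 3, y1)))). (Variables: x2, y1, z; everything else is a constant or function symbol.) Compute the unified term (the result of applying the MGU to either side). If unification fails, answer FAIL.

Decompose s/1: s(tup(s(3), tup(0, z, tup(tup(z, z, 0), s(b), tup(z, z, z))), tup(3, 3, tup(tup(n, z, b), 0, x2)))) = s(tup(s(3), tup(3, tup(0, d, d), x2), tup(3, 3, y1))).
Decompose s/1: tup(s(3), tup(0, z, tup(tup(z, z, 0), s(b), tup(z, z, z))), tup(3, 3, tup(tup(n, z, b), 0, x2))) = tup(s(3), tup(3, tup(0, d, d), x2), tup(3, 3, y1)).
Decompose tup/3: s(3) = s(3),  tup(0, z, tup(tup(z, z, 0), s(b), tup(z, z, z))) = tup(3, tup(0, d, d), x2),  tup(3, 3, tup(tup(n, z, b), 0, x2)) = tup(3, 3, y1).
Delete trivial equation s(3) = s(3).
Decompose tup/3: 0 = 3,  z = tup(0, d, d),  tup(tup(z, z, 0), s(b), tup(z, z, z)) = x2.
Clash: constants 0 and 3 differ; no unifier exists.

FAIL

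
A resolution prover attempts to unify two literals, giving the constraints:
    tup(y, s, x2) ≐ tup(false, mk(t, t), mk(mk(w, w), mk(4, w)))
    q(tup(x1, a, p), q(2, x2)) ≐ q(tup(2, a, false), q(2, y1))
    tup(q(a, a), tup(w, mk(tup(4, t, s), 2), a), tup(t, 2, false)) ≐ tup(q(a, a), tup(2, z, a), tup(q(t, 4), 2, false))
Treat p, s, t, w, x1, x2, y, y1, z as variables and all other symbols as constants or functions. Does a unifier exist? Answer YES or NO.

NO

Decompose tup/3: y ≐ false,  s ≐ mk(t, t),  x2 ≐ mk(mk(w, w), mk(4, w)).
Bind y := false; no other remaining equation mentions y.
Bind s := mk(t, t); substituting into the one remaining equation that mentions s gives: tup(q(a, a), tup(w, mk(tup(4, t, mk(t, t)), 2), a), tup(t, 2, false)) ≐ tup(q(a, a), tup(2, z, a), tup(q(t, 4), 2, false)).
Bind x2 := mk(mk(w, w), mk(4, w)); substituting into the one remaining equation that mentions x2 gives: q(tup(x1, a, p), q(2, mk(mk(w, w), mk(4, w)))) ≐ q(tup(2, a, false), q(2, y1)).
Decompose q/2: tup(x1, a, p) ≐ tup(2, a, false),  q(2, mk(mk(w, w), mk(4, w))) ≐ q(2, y1).
Decompose tup/3: x1 ≐ 2,  a ≐ a,  p ≐ false.
Bind x1 := 2; no other remaining equation mentions x1.
Delete trivial equation a ≐ a.
Bind p := false; no other remaining equation mentions p.
Decompose q/2: 2 ≐ 2,  mk(mk(w, w), mk(4, w)) ≐ y1.
Delete trivial equation 2 ≐ 2.
Bind y1 := mk(mk(w, w), mk(4, w)); no other remaining equation mentions y1.
Decompose tup/3: q(a, a) ≐ q(a, a),  tup(w, mk(tup(4, t, mk(t, t)), 2), a) ≐ tup(2, z, a),  tup(t, 2, false) ≐ tup(q(t, 4), 2, false).
Delete trivial equation q(a, a) ≐ q(a, a).
Decompose tup/3: w ≐ 2,  mk(tup(4, t, mk(t, t)), 2) ≐ z,  a ≐ a.
Bind w := 2; no other remaining equation mentions w. Substituting into the earlier bindings gives x2 := mk(mk(2, 2), mk(4, 2)), y1 := mk(mk(2, 2), mk(4, 2)).
Bind z := mk(tup(4, t, mk(t, t)), 2); no other remaining equation mentions z.
Delete trivial equation a ≐ a.
Decompose tup/3: t ≐ q(t, 4),  2 ≐ 2,  false ≐ false.
Occurs check fails: t occurs in q(t, 4); the equation t ≐ q(t, 4) has no finite solution.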